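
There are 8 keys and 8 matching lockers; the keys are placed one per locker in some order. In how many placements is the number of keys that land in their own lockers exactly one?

14832

Choose which one of the 8 is fixed: C(8,1) = 8.
The other 7 form a derangement: !7 = 1854.
Total: 8 × 1854 = 14832.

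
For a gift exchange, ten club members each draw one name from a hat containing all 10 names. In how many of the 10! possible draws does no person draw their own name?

1334961

The number of derangements of 10 is !10 = Σ_{k=0}^{10} (-1)^k·10!/k!
= 10! - 10!/1! + 10!/2! - 10!/3! + 10!/4! - 10!/5! + 10!/6! - 10!/7! + 10!/8! - 10!/9! + 10!/10!
= 3628800 - 3628800 + 1814400 - 604800 + 151200 - 30240 + 5040 - 720 + 90 - 10 + 1
= 1334961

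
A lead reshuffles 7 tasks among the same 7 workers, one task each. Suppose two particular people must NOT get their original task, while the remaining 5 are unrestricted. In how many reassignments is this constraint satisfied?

3720

Inclusion-exclusion on the 2 forbidden self-matches:
Σ_{j=0}^{2} (-1)^j C(2,j)(7-j)!
= C(2,0)·7! - C(2,1)·6! + C(2,2)·5!
= 5040 - 1440 + 120
= 3720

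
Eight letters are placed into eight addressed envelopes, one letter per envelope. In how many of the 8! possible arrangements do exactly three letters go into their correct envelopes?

Pick the 3 fixed positions: C(8,3) = 56 ways.
The remaining 5 must be deranged: !5 = 44.
Total: 56 × 44 = 2464.

2464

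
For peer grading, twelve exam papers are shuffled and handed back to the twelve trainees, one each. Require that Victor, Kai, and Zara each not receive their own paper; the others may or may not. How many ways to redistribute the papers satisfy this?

369774720

Inclusion-exclusion on the 3 forbidden self-matches:
Σ_{j=0}^{3} (-1)^j C(3,j)(12-j)!
= C(3,0)·12! - C(3,1)·11! + C(3,2)·10! - C(3,3)·9!
= 479001600 - 119750400 + 10886400 - 362880
= 369774720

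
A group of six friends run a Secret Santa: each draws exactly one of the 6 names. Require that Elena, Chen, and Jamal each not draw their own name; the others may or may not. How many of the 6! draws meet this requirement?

Let A_j be the event that the j-th constrained one is fixed. By inclusion-exclusion over the 3 events:
Σ_{j=0}^{3} (-1)^j C(3,j)(6-j)!
= C(3,0)·6! - C(3,1)·5! + C(3,2)·4! - C(3,3)·3!
= 720 - 360 + 72 - 6
= 426

426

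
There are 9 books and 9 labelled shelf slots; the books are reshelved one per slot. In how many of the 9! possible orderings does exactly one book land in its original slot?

133497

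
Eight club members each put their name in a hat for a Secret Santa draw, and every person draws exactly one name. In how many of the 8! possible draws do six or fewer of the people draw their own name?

40319

# with exactly i fixed is C(8,i)·!(8-i); sum over i=0..6:
  i=0: C(8,0)·!8 = 1·14833 = 14833
  i=1: C(8,1)·!7 = 8·1854 = 14832
  i=2: C(8,2)·!6 = 28·265 = 7420
  i=3: C(8,3)·!5 = 56·44 = 2464
  i=4: C(8,4)·!4 = 70·9 = 630
  i=5: C(8,5)·!3 = 56·2 = 112
  i=6: C(8,6)·!2 = 28·1 = 28
Total = 40319.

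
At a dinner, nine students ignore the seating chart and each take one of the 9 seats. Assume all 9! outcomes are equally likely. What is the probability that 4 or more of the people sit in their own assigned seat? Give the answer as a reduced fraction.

Favorable outcomes: Σ_{i≥4} C(9,i)·!(9-i) = 126·44 + 126·9 + 84·2 + 36·1 + 9·0 + 1·1 = 6883.
Total outcomes: 9! = 362880.
Probability = 6883/362880 = 6883/362880.

6883/362880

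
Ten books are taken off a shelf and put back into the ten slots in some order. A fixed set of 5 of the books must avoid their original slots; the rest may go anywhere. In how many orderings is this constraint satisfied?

2170680

Inclusion-exclusion on the 5 forbidden self-matches:
Σ_{j=0}^{5} (-1)^j C(5,j)(10-j)!
= C(5,0)·10! - C(5,1)·9! + C(5,2)·8! - C(5,3)·7! + C(5,4)·6! - C(5,5)·5!
= 3628800 - 1814400 + 403200 - 50400 + 3600 - 120
= 2170680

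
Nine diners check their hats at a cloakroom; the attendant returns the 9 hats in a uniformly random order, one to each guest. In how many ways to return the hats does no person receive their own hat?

The subfactorial !9 = [9!/e] (nearest integer).
9! = 362880, and 362880/e ≈ 133496.09, so !9 = 133496.

133496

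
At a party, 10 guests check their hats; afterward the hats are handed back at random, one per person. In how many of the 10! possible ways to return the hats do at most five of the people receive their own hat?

Sum C(10,i)·!(10-i) for i = 0..5:
  i=0: C(10,0)·!10 = 1·1334961 = 1334961
  i=1: C(10,1)·!9 = 10·133496 = 1334960
  i=2: C(10,2)·!8 = 45·14833 = 667485
  i=3: C(10,3)·!7 = 120·1854 = 222480
  i=4: C(10,4)·!6 = 210·265 = 55650
  i=5: C(10,5)·!5 = 252·44 = 11088
Total = 3626624.

3626624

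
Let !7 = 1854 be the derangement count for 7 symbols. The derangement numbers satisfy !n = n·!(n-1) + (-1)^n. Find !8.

14833

!8 = 8·1854 + 1 = 14833.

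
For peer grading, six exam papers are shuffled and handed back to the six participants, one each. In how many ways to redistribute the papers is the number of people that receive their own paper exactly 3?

40

Choose which 3 of the 6 are fixed: C(6,3) = 20.
The other 3 form a derangement: !3 = 2.
Total: 20 × 2 = 40.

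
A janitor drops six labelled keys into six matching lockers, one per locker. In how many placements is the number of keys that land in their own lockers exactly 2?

Choose which 2 of the 6 are fixed: C(6,2) = 15.
The remaining 4 must be deranged: !4 = 9.
Total: 15 × 9 = 135.

135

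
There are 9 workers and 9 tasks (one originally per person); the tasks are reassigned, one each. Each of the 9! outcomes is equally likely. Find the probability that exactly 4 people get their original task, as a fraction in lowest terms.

Favorable outcomes: C(9,4)·!5 = 126·44 = 5544.
Total outcomes: 9! = 362880.
Probability = 5544/362880 = 11/720.

11/720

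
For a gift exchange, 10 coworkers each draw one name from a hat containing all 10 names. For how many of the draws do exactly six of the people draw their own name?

1890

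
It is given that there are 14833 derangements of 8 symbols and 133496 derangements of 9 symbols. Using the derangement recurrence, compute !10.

1334961

!10 = (10-1)·(!9 + !8) = 9·(133496 + 14833) = 9·148329 = 1334961.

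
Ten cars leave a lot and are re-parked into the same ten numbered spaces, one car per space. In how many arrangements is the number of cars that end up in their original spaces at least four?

# with exactly i fixed is C(10,i)·!(10-i); sum over i=4..10:
  i=4: C(10,4)·!6 = 210·265 = 55650
  i=5: C(10,5)·!5 = 252·44 = 11088
  i=6: C(10,6)·!4 = 210·9 = 1890
  i=7: C(10,7)·!3 = 120·2 = 240
  i=8: C(10,8)·!2 = 45·1 = 45
  i=9: C(10,9)·!1 = 10·0 = 0
  i=10: C(10,10)·!0 = 1·1 = 1
Total = 68914.

68914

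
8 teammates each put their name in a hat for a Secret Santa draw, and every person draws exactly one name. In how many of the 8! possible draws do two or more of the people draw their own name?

Sum C(8,i)·!(8-i) for i = 2..8:
  i=2: C(8,2)·!6 = 28·265 = 7420
  i=3: C(8,3)·!5 = 56·44 = 2464
  i=4: C(8,4)·!4 = 70·9 = 630
  i=5: C(8,5)·!3 = 56·2 = 112
  i=6: C(8,6)·!2 = 28·1 = 28
  i=7: C(8,7)·!1 = 8·0 = 0
  i=8: C(8,8)·!0 = 1·1 = 1
Total = 10655.

10655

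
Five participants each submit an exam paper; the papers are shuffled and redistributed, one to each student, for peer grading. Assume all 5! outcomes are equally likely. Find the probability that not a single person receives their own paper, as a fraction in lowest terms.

Favorable outcomes: !5 = 44.
Total outcomes: 5! = 120.
Probability = 44/120 = 11/30.

11/30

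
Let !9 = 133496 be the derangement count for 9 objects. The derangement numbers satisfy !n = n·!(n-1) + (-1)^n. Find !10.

!10 = 10·133496 + 1 = 1334961.

1334961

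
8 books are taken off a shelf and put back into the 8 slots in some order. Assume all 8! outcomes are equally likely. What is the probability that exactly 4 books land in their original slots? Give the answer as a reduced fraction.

1/64

Favorable outcomes: C(8,4)·!4 = 70·9 = 630.
Total outcomes: 8! = 40320.
Probability = 630/40320 = 1/64.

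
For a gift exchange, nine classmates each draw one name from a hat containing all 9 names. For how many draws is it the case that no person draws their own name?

133496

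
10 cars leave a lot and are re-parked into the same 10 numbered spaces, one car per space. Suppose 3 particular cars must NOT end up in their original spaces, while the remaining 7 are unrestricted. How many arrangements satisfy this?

Inclusion-exclusion on the 3 forbidden self-matches:
Σ_{j=0}^{3} (-1)^j C(3,j)(10-j)!
= C(3,0)·10! - C(3,1)·9! + C(3,2)·8! - C(3,3)·7!
= 3628800 - 1088640 + 120960 - 5040
= 2656080

2656080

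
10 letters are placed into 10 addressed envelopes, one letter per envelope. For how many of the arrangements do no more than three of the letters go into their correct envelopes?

3559886

# with exactly i fixed is C(10,i)·!(10-i); sum over i=0..3:
  i=0: C(10,0)·!10 = 1·1334961 = 1334961
  i=1: C(10,1)·!9 = 10·133496 = 1334960
  i=2: C(10,2)·!8 = 45·14833 = 667485
  i=3: C(10,3)·!7 = 120·1854 = 222480
Total = 3559886.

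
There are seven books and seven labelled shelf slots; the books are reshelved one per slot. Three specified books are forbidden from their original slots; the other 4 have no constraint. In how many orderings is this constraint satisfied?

Inclusion-exclusion on the 3 forbidden self-matches:
Σ_{j=0}^{3} (-1)^j C(3,j)(7-j)!
= C(3,0)·7! - C(3,1)·6! + C(3,2)·5! - C(3,3)·4!
= 5040 - 2160 + 360 - 24
= 3216

3216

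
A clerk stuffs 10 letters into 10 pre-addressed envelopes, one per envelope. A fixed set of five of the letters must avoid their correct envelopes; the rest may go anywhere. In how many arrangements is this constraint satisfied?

2170680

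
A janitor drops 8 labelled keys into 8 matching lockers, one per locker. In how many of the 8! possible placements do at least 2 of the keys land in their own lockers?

10655

# with exactly i fixed is C(8,i)·!(8-i); sum over i=2..8:
  i=2: C(8,2)·!6 = 28·265 = 7420
  i=3: C(8,3)·!5 = 56·44 = 2464
  i=4: C(8,4)·!4 = 70·9 = 630
  i=5: C(8,5)·!3 = 56·2 = 112
  i=6: C(8,6)·!2 = 28·1 = 28
  i=7: C(8,7)·!1 = 8·0 = 0
  i=8: C(8,8)·!0 = 1·1 = 1
Total = 10655.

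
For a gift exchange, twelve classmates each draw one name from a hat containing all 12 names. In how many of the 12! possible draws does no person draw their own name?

176214841

!12 = 12! · Σ_{k=0}^{12} (-1)^k/k!
= 12! - 12!/1! + 12!/2! - 12!/3! + 12!/4! - 12!/5! + 12!/6! - 12!/7! + 12!/8! - 12!/9! + 12!/10! - 12!/11! + 12!/12!
= 479001600 - 479001600 + 239500800 - 79833600 + 19958400 - 3991680 + 665280 - 95040 + 11880 - 1320 + 132 - 12 + 1
= 176214841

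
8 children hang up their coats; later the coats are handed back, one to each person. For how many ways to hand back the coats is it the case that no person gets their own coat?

!8 is the nearest integer to 8!/e.
8! = 40320, and 40320/e ≈ 14832.90, so !8 = 14833.

14833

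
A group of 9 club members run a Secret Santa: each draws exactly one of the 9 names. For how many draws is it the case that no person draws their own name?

The subfactorial !9 = [9!/e] (nearest integer).
9! = 362880, and 362880/e ≈ 133496.09, so !9 = 133496.

133496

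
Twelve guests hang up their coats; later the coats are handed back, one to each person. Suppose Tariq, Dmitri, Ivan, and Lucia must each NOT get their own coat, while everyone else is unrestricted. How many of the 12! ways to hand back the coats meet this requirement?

Inclusion-exclusion on the 4 forbidden self-matches:
Σ_{j=0}^{4} (-1)^j C(4,j)(12-j)!
= C(4,0)·12! - C(4,1)·11! + C(4,2)·10! - C(4,3)·9! + C(4,4)·8!
= 479001600 - 159667200 + 21772800 - 1451520 + 40320
= 339696000

339696000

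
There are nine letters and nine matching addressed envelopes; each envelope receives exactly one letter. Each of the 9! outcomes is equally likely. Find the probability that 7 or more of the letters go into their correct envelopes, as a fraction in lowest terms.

Favorable outcomes: Σ_{i≥7} C(9,i)·!(9-i) = 36·1 + 9·0 + 1·1 = 37.
Total outcomes: 9! = 362880.
Probability = 37/362880 = 37/362880.

37/362880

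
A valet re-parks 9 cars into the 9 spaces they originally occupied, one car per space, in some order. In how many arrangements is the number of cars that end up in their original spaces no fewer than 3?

29143

# with exactly i fixed is C(9,i)·!(9-i); sum over i=3..9:
  i=3: C(9,3)·!6 = 84·265 = 22260
  i=4: C(9,4)·!5 = 126·44 = 5544
  i=5: C(9,5)·!4 = 126·9 = 1134
  i=6: C(9,6)·!3 = 84·2 = 168
  i=7: C(9,7)·!2 = 36·1 = 36
  i=8: C(9,8)·!1 = 9·0 = 0
  i=9: C(9,9)·!0 = 1·1 = 1
Total = 29143.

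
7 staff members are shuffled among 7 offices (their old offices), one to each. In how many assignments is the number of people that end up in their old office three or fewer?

4948

Sum C(7,i)·!(7-i) for i = 0..3:
  i=0: C(7,0)·!7 = 1·1854 = 1854
  i=1: C(7,1)·!6 = 7·265 = 1855
  i=2: C(7,2)·!5 = 21·44 = 924
  i=3: C(7,3)·!4 = 35·9 = 315
Total = 4948.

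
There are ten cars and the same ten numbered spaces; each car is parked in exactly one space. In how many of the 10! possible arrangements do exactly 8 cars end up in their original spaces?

45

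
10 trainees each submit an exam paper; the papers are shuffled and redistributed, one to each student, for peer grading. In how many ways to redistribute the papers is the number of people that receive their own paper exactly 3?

222480

Pick the 3 fixed positions: C(10,3) = 120 ways.
The other 7 form a derangement: !7 = 1854.
Total: 120 × 1854 = 222480.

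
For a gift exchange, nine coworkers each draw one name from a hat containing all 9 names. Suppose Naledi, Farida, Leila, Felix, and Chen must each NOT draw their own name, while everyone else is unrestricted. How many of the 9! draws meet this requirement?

Let A_j be the event that the j-th constrained one is fixed. By inclusion-exclusion over the 5 events:
Σ_{j=0}^{5} (-1)^j C(5,j)(9-j)!
= C(5,0)·9! - C(5,1)·8! + C(5,2)·7! - C(5,3)·6! + C(5,4)·5! - C(5,5)·4!
= 362880 - 201600 + 50400 - 7200 + 600 - 24
= 205056

205056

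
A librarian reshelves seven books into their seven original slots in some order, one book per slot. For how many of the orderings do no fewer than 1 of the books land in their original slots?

Sum C(7,i)·!(7-i) for i = 1..7:
  i=1: C(7,1)·!6 = 7·265 = 1855
  i=2: C(7,2)·!5 = 21·44 = 924
  i=3: C(7,3)·!4 = 35·9 = 315
  i=4: C(7,4)·!3 = 35·2 = 70
  i=5: C(7,5)·!2 = 21·1 = 21
  i=6: C(7,6)·!1 = 7·0 = 0
  i=7: C(7,7)·!0 = 1·1 = 1
Total = 3186.

3186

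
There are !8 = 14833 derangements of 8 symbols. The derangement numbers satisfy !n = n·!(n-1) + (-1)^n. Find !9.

133496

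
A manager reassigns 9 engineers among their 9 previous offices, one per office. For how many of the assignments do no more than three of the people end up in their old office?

Sum C(9,i)·!(9-i) for i = 0..3:
  i=0: C(9,0)·!9 = 1·133496 = 133496
  i=1: C(9,1)·!8 = 9·14833 = 133497
  i=2: C(9,2)·!7 = 36·1854 = 66744
  i=3: C(9,3)·!6 = 84·265 = 22260
Total = 355997.

355997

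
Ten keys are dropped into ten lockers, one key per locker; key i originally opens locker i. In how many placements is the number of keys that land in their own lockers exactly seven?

240

Pick the 7 fixed positions: C(10,7) = 120 ways.
The other 3 form a derangement: !3 = 2.
Total: 120 × 2 = 240.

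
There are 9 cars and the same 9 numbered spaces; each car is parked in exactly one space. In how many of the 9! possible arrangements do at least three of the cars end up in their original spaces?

29143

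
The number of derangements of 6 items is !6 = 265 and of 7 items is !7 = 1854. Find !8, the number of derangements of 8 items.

14833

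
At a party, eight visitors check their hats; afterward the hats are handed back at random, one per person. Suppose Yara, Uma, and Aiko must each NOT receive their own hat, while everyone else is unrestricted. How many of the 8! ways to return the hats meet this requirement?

27240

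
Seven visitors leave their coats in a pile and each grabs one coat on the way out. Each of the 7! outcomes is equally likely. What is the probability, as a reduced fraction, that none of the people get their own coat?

Favorable outcomes: !7 = 1854.
Total outcomes: 7! = 5040.
Probability = 1854/5040 = 103/280.

103/280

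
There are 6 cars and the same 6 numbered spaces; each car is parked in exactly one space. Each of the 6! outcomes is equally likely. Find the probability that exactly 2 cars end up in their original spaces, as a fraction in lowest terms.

3/16

Favorable outcomes: C(6,2)·!4 = 15·9 = 135.
Total outcomes: 6! = 720.
Probability = 135/720 = 3/16.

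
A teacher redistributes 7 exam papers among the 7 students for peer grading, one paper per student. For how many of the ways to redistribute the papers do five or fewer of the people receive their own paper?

Sum C(7,i)·!(7-i) for i = 0..5:
  i=0: C(7,0)·!7 = 1·1854 = 1854
  i=1: C(7,1)·!6 = 7·265 = 1855
  i=2: C(7,2)·!5 = 21·44 = 924
  i=3: C(7,3)·!4 = 35·9 = 315
  i=4: C(7,4)·!3 = 35·2 = 70
  i=5: C(7,5)·!2 = 21·1 = 21
Total = 5039.

5039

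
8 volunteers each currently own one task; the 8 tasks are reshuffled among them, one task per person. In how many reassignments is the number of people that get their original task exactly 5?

Choose which 5 of the 8 are fixed: C(8,5) = 56.
The other 3 form a derangement: !3 = 2.
Total: 56 × 2 = 112.

112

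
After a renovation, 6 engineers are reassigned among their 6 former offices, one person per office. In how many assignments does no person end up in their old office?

265

Recurrence: !6 = 5·(!5 + !4).
!6 = 5·(44 + 9) = 5·53 = 265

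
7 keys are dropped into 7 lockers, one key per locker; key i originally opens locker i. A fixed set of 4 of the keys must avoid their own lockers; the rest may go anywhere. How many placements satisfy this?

2790

Inclusion-exclusion on the 4 forbidden self-matches:
Σ_{j=0}^{4} (-1)^j C(4,j)(7-j)!
= C(4,0)·7! - C(4,1)·6! + C(4,2)·5! - C(4,3)·4! + C(4,4)·3!
= 5040 - 2880 + 720 - 96 + 6
= 2790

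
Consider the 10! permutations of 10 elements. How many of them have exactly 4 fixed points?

55650

Pick the 4 fixed positions: C(10,4) = 210 ways.
The remaining 6 must be deranged: !6 = 265.
Total: 210 × 265 = 55650.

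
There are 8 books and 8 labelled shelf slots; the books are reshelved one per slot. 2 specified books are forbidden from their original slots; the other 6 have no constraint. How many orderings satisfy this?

30960

Inclusion-exclusion on the 2 forbidden self-matches:
Σ_{j=0}^{2} (-1)^j C(2,j)(8-j)!
= C(2,0)·8! - C(2,1)·7! + C(2,2)·6!
= 40320 - 10080 + 720
= 30960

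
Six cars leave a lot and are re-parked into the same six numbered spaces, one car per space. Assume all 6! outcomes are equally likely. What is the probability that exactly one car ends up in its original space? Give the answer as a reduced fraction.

11/30

Favorable outcomes: C(6,1)·!5 = 6·44 = 264.
Total outcomes: 6! = 720.
Probability = 264/720 = 11/30.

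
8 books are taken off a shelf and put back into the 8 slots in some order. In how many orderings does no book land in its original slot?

14833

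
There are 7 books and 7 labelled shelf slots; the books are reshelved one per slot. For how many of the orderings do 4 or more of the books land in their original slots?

Sum C(7,i)·!(7-i) for i = 4..7:
  i=4: C(7,4)·!3 = 35·2 = 70
  i=5: C(7,5)·!2 = 21·1 = 21
  i=6: C(7,6)·!1 = 7·0 = 0
  i=7: C(7,7)·!0 = 1·1 = 1
Total = 92.

92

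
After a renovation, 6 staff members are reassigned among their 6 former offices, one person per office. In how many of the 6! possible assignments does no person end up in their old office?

265

The number of derangements of 6 is !6 = Σ_{k=0}^{6} (-1)^k·6!/k!
= 6! - 6!/1! + 6!/2! - 6!/3! + 6!/4! - 6!/5! + 6!/6!
= 720 - 720 + 360 - 120 + 30 - 6 + 1
= 265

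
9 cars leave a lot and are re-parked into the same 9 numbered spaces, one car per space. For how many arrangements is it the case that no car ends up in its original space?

133496

Recurrence: !9 = 9·!8 + (-1)^9.
!9 = 9·14833 - 1 = 133496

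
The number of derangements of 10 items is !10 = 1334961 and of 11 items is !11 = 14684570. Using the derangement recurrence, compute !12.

!12 = (12-1)·(!11 + !10) = 11·(14684570 + 1334961) = 11·16019531 = 176214841.

176214841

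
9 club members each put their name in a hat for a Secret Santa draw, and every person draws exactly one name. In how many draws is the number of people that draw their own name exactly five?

1134

Choose which 5 of the 9 are fixed: C(9,5) = 126.
The other 4 form a derangement: !4 = 9.
Total: 126 × 9 = 1134.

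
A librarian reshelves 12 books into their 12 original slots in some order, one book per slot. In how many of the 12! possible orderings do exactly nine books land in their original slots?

440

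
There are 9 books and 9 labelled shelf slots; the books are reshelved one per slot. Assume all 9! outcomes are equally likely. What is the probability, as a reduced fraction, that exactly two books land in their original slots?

Favorable outcomes: C(9,2)·!7 = 36·1854 = 66744.
Total outcomes: 9! = 362880.
Probability = 66744/362880 = 103/560.

103/560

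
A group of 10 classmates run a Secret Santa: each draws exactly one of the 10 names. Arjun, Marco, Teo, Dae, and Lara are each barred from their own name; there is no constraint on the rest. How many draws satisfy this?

2170680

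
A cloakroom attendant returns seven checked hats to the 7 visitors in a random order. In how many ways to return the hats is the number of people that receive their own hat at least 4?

92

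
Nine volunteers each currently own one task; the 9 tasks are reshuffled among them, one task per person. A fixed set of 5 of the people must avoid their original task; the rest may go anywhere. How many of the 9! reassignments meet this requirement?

205056

Inclusion-exclusion on the 5 forbidden self-matches:
Σ_{j=0}^{5} (-1)^j C(5,j)(9-j)!
= C(5,0)·9! - C(5,1)·8! + C(5,2)·7! - C(5,3)·6! + C(5,4)·5! - C(5,5)·4!
= 362880 - 201600 + 50400 - 7200 + 600 - 24
= 205056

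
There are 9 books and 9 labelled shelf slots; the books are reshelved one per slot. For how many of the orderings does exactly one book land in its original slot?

133497

Pick the single fixed position: C(9,1) = 9 ways.
The remaining 8 must be deranged: !8 = 14833.
Total: 9 × 14833 = 133497.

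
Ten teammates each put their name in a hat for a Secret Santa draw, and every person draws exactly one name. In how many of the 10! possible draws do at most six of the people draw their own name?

# with exactly i fixed is C(10,i)·!(10-i); sum over i=0..6:
  i=0: C(10,0)·!10 = 1·1334961 = 1334961
  i=1: C(10,1)·!9 = 10·133496 = 1334960
  i=2: C(10,2)·!8 = 45·14833 = 667485
  i=3: C(10,3)·!7 = 120·1854 = 222480
  i=4: C(10,4)·!6 = 210·265 = 55650
  i=5: C(10,5)·!5 = 252·44 = 11088
  i=6: C(10,6)·!4 = 210·9 = 1890
Total = 3628514.

3628514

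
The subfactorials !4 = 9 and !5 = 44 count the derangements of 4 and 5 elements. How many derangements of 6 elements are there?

265

!6 = (6-1)·(!5 + !4) = 5·(44 + 9) = 5·53 = 265.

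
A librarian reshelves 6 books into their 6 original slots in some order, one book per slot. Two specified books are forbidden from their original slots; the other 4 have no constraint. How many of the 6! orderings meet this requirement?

504

Let A_j be the event that the j-th constrained one is fixed. By inclusion-exclusion over the 2 events:
Σ_{j=0}^{2} (-1)^j C(2,j)(6-j)!
= C(2,0)·6! - C(2,1)·5! + C(2,2)·4!
= 720 - 240 + 24
= 504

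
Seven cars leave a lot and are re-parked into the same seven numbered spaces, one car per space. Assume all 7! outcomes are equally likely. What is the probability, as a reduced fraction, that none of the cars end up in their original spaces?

Favorable outcomes: !7 = 1854.
Total outcomes: 7! = 5040.
Probability = 1854/5040 = 103/280.

103/280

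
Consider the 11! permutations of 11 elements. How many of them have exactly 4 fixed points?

611820

Choose which 4 of the 11 are fixed: C(11,4) = 330.
The remaining 7 must be deranged: !7 = 1854.
Total: 330 × 1854 = 611820.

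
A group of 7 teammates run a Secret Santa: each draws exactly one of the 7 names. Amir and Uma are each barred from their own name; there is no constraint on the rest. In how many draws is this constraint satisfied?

Let A_j be the event that the j-th constrained one is fixed. By inclusion-exclusion over the 2 events:
Σ_{j=0}^{2} (-1)^j C(2,j)(7-j)!
= C(2,0)·7! - C(2,1)·6! + C(2,2)·5!
= 5040 - 1440 + 120
= 3720

3720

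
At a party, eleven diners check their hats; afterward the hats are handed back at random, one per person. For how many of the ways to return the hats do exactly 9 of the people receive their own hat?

55

Choose which 9 of the 11 are fixed: C(11,9) = 55.
The remaining 2 must be deranged: !2 = 1.
Total: 55 × 1 = 55.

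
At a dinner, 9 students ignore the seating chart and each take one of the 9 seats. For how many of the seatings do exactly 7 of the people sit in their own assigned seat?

Choose which 7 of the 9 are fixed: C(9,7) = 36.
The other 2 form a derangement: !2 = 1.
Total: 36 × 1 = 36.

36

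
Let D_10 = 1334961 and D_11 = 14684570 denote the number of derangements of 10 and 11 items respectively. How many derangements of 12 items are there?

176214841

D_12 = (12-1)·(D_11 + D_10) = 11·(14684570 + 1334961) = 11·16019531 = 176214841.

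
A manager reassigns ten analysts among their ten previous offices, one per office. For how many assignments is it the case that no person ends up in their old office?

The subfactorial !10 = [10!/e] (nearest integer).
10! = 3628800, and 3628800/e ≈ 1334960.92, so !10 = 1334961.

1334961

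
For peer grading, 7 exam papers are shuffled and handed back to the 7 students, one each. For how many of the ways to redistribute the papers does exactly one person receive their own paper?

Choose which one of the 7 is fixed: C(7,1) = 7.
The remaining 6 must be deranged: !6 = 265.
Total: 7 × 265 = 1855.

1855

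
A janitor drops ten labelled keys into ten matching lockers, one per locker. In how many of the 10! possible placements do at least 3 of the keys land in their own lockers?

291394

Sum C(10,i)·!(10-i) for i = 3..10:
  i=3: C(10,3)·!7 = 120·1854 = 222480
  i=4: C(10,4)·!6 = 210·265 = 55650
  i=5: C(10,5)·!5 = 252·44 = 11088
  i=6: C(10,6)·!4 = 210·9 = 1890
  i=7: C(10,7)·!3 = 120·2 = 240
  i=8: C(10,8)·!2 = 45·1 = 45
  i=9: C(10,9)·!1 = 10·0 = 0
  i=10: C(10,10)·!0 = 1·1 = 1
Total = 291394.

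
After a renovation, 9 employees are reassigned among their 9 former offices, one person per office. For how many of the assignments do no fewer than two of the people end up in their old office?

95887

# with exactly i fixed is C(9,i)·!(9-i); sum over i=2..9:
  i=2: C(9,2)·!7 = 36·1854 = 66744
  i=3: C(9,3)·!6 = 84·265 = 22260
  i=4: C(9,4)·!5 = 126·44 = 5544
  i=5: C(9,5)·!4 = 126·9 = 1134
  i=6: C(9,6)·!3 = 84·2 = 168
  i=7: C(9,7)·!2 = 36·1 = 36
  i=8: C(9,8)·!1 = 9·0 = 0
  i=9: C(9,9)·!0 = 1·1 = 1
Total = 95887.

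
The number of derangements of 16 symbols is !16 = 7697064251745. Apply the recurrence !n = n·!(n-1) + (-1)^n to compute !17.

130850092279664

!17 = 17·7697064251745 - 1 = 130850092279664.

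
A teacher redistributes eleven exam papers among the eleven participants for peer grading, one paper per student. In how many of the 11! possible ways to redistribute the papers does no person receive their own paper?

By inclusion-exclusion, !11 = Σ (-1)^k · 11!/k! for k=0..11
= 11! - 11!/1! + 11!/2! - 11!/3! + 11!/4! - 11!/5! + 11!/6! - 11!/7! + 11!/8! - 11!/9! + 11!/10! - 11!/11!
= 39916800 - 39916800 + 19958400 - 6652800 + 1663200 - 332640 + 55440 - 7920 + 990 - 110 + 11 - 1
= 14684570

14684570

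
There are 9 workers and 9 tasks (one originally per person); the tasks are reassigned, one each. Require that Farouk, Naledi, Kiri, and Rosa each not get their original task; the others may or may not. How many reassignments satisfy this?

229080

Let A_j be the event that the j-th constrained one is fixed. By inclusion-exclusion over the 4 events:
Σ_{j=0}^{4} (-1)^j C(4,j)(9-j)!
= C(4,0)·9! - C(4,1)·8! + C(4,2)·7! - C(4,3)·6! + C(4,4)·5!
= 362880 - 161280 + 30240 - 2880 + 120
= 229080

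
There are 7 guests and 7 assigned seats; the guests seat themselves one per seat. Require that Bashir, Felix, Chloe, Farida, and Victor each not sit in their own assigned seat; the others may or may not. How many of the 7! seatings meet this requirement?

2428

Let A_j be the event that the j-th constrained one is fixed. By inclusion-exclusion over the 5 events:
Σ_{j=0}^{5} (-1)^j C(5,j)(7-j)!
= C(5,0)·7! - C(5,1)·6! + C(5,2)·5! - C(5,3)·4! + C(5,4)·3! - C(5,5)·2!
= 5040 - 3600 + 1200 - 240 + 30 - 2
= 2428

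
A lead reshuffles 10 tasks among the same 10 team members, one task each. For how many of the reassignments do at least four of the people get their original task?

68914

# with exactly i fixed is C(10,i)·!(10-i); sum over i=4..10:
  i=4: C(10,4)·!6 = 210·265 = 55650
  i=5: C(10,5)·!5 = 252·44 = 11088
  i=6: C(10,6)·!4 = 210·9 = 1890
  i=7: C(10,7)·!3 = 120·2 = 240
  i=8: C(10,8)·!2 = 45·1 = 45
  i=9: C(10,9)·!1 = 10·0 = 0
  i=10: C(10,10)·!0 = 1·1 = 1
Total = 68914.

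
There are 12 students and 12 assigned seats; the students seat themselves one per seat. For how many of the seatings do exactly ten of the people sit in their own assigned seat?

66

Pick the 10 fixed positions: C(12,10) = 66 ways.
The other 2 form a derangement: !2 = 1.
Total: 66 × 1 = 66.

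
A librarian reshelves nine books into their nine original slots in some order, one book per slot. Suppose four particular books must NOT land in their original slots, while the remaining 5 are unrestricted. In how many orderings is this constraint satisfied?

229080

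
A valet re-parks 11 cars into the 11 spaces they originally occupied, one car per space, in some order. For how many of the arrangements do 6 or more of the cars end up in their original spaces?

23684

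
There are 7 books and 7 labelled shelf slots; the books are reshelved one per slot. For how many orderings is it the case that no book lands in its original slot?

Use !n = n·!(n-1) + (-1)^n.
!7 = 7·265 - 1 = 1854

1854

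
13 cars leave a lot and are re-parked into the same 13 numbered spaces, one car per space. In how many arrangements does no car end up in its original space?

2290792932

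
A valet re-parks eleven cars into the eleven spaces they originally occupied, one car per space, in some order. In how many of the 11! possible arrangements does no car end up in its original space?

14684570

!11 = 11! · Σ_{k=0}^{11} (-1)^k/k!
= 11! - 11!/1! + 11!/2! - 11!/3! + 11!/4! - 11!/5! + 11!/6! - 11!/7! + 11!/8! - 11!/9! + 11!/10! - 11!/11!
= 39916800 - 39916800 + 19958400 - 6652800 + 1663200 - 332640 + 55440 - 7920 + 990 - 110 + 11 - 1
= 14684570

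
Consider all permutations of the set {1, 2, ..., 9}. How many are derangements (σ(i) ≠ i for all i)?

By inclusion-exclusion, !9 = Σ (-1)^k · 9!/k! for k=0..9
= 9! - 9!/1! + 9!/2! - 9!/3! + 9!/4! - 9!/5! + 9!/6! - 9!/7! + 9!/8! - 9!/9!
= 362880 - 362880 + 181440 - 60480 + 15120 - 3024 + 504 - 72 + 9 - 1
= 133496

133496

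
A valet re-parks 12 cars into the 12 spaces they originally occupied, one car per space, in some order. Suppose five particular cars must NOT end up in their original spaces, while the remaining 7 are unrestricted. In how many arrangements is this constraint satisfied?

312273360

Inclusion-exclusion on the 5 forbidden self-matches:
Σ_{j=0}^{5} (-1)^j C(5,j)(12-j)!
= C(5,0)·12! - C(5,1)·11! + C(5,2)·10! - C(5,3)·9! + C(5,4)·8! - C(5,5)·7!
= 479001600 - 199584000 + 36288000 - 3628800 + 201600 - 5040
= 312273360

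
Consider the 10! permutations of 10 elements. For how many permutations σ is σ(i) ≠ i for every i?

1334961

Recurrence: !10 = 10·!9 + (-1)^10.
!10 = 10·133496 + 1 = 1334961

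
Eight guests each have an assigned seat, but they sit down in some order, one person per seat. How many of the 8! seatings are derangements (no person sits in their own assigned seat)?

The subfactorial !8 = [8!/e] (nearest integer).
8! = 40320, and 40320/e ≈ 14832.90, so !8 = 14833.

14833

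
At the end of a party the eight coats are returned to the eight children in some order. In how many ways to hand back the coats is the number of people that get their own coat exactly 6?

Choose which 6 of the 8 are fixed: C(8,6) = 28.
The other 2 form a derangement: !2 = 1.
Total: 28 × 1 = 28.

28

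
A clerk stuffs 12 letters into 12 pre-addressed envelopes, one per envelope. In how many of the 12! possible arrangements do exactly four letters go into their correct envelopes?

Pick the 4 fixed positions: C(12,4) = 495 ways.
The remaining 8 must be deranged: !8 = 14833.
Total: 495 × 14833 = 7342335.

7342335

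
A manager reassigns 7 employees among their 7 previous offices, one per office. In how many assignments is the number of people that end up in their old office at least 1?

# with exactly i fixed is C(7,i)·!(7-i); sum over i=1..7:
  i=1: C(7,1)·!6 = 7·265 = 1855
  i=2: C(7,2)·!5 = 21·44 = 924
  i=3: C(7,3)·!4 = 35·9 = 315
  i=4: C(7,4)·!3 = 35·2 = 70
  i=5: C(7,5)·!2 = 21·1 = 21
  i=6: C(7,6)·!1 = 7·0 = 0
  i=7: C(7,7)·!0 = 1·1 = 1
Total = 3186.

3186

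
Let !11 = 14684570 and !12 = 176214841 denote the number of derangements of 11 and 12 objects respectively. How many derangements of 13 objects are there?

2290792932

!13 = (13-1)·(!12 + !11) = 12·(176214841 + 14684570) = 12·190899411 = 2290792932.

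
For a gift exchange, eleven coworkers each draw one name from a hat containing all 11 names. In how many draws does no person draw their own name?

14684570

Recurrence: !11 = 11·!10 + (-1)^11.
!11 = 11·1334961 - 1 = 14684570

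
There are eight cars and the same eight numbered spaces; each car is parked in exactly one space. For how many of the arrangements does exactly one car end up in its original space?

14832

Choose which one of the 8 is fixed: C(8,1) = 8.
The other 7 form a derangement: !7 = 1854.
Total: 8 × 1854 = 14832.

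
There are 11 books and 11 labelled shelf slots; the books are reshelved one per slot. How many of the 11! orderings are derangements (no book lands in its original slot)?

The number of derangements of 11 is !11 = Σ_{k=0}^{11} (-1)^k·11!/k!
= 11! - 11!/1! + 11!/2! - 11!/3! + 11!/4! - 11!/5! + 11!/6! - 11!/7! + 11!/8! - 11!/9! + 11!/10! - 11!/11!
= 39916800 - 39916800 + 19958400 - 6652800 + 1663200 - 332640 + 55440 - 7920 + 990 - 110 + 11 - 1
= 14684570

14684570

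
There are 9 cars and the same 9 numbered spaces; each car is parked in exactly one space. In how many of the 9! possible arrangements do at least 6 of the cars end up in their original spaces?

205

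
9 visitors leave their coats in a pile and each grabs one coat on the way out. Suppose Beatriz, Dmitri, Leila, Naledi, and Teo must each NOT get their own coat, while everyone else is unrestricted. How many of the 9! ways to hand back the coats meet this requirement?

205056

Inclusion-exclusion on the 5 forbidden self-matches:
Σ_{j=0}^{5} (-1)^j C(5,j)(9-j)!
= C(5,0)·9! - C(5,1)·8! + C(5,2)·7! - C(5,3)·6! + C(5,4)·5! - C(5,5)·4!
= 362880 - 201600 + 50400 - 7200 + 600 - 24
= 205056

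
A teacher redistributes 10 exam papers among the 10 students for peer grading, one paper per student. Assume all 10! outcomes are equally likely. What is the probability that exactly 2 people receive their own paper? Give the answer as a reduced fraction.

2119/11520

Favorable outcomes: C(10,2)·!8 = 45·14833 = 667485.
Total outcomes: 10! = 3628800.
Probability = 667485/3628800 = 2119/11520.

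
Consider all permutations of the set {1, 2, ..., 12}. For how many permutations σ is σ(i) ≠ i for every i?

176214841

Use !n = (n-1)(!(n-1) + !(n-2)).
!12 = 11·(14684570 + 1334961) = 11·16019531 = 176214841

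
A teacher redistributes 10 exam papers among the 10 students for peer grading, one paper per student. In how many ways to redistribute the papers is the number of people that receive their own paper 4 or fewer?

3615536

# with exactly i fixed is C(10,i)·!(10-i); sum over i=0..4:
  i=0: C(10,0)·!10 = 1·1334961 = 1334961
  i=1: C(10,1)·!9 = 10·133496 = 1334960
  i=2: C(10,2)·!8 = 45·14833 = 667485
  i=3: C(10,3)·!7 = 120·1854 = 222480
  i=4: C(10,4)·!6 = 210·265 = 55650
Total = 3615536.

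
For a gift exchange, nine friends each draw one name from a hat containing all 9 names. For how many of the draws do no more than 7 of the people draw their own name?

362879

Sum C(9,i)·!(9-i) for i = 0..7:
  i=0: C(9,0)·!9 = 1·133496 = 133496
  i=1: C(9,1)·!8 = 9·14833 = 133497
  i=2: C(9,2)·!7 = 36·1854 = 66744
  i=3: C(9,3)·!6 = 84·265 = 22260
  i=4: C(9,4)·!5 = 126·44 = 5544
  i=5: C(9,5)·!4 = 126·9 = 1134
  i=6: C(9,6)·!3 = 84·2 = 168
  i=7: C(9,7)·!2 = 36·1 = 36
Total = 362879.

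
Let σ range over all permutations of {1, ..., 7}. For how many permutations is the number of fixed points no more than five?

# with exactly i fixed is C(7,i)·!(7-i); sum over i=0..5:
  i=0: C(7,0)·!7 = 1·1854 = 1854
  i=1: C(7,1)·!6 = 7·265 = 1855
  i=2: C(7,2)·!5 = 21·44 = 924
  i=3: C(7,3)·!4 = 35·9 = 315
  i=4: C(7,4)·!3 = 35·2 = 70
  i=5: C(7,5)·!2 = 21·1 = 21
Total = 5039.

5039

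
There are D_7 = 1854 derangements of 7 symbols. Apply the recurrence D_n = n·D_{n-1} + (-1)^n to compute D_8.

D_8 = 8·1854 + 1 = 14833.

14833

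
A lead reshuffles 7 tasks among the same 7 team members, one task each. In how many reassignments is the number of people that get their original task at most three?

# with exactly i fixed is C(7,i)·!(7-i); sum over i=0..3:
  i=0: C(7,0)·!7 = 1·1854 = 1854
  i=1: C(7,1)·!6 = 7·265 = 1855
  i=2: C(7,2)·!5 = 21·44 = 924
  i=3: C(7,3)·!4 = 35·9 = 315
Total = 4948.

4948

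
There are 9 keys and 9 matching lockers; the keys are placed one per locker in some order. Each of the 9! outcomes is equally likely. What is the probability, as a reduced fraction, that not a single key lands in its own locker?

16687/45360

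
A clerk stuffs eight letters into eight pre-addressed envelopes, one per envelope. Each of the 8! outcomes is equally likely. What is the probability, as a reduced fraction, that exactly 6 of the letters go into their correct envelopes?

Favorable outcomes: C(8,6)·!2 = 28·1 = 28.
Total outcomes: 8! = 40320.
Probability = 28/40320 = 1/1440.

1/1440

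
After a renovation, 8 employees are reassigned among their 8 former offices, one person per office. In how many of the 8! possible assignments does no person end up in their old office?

Use !n = (n-1)(!(n-1) + !(n-2)).
!8 = 7·(1854 + 265) = 7·2119 = 14833

14833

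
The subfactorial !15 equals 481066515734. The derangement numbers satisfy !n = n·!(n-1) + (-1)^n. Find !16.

7697064251745

!16 = 16·481066515734 + 1 = 7697064251745.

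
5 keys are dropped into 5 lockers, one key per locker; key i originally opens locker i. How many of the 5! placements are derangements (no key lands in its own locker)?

The subfactorial !5 = [5!/e] (nearest integer).
5! = 120, and 120/e ≈ 44.15, so !5 = 44.

44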